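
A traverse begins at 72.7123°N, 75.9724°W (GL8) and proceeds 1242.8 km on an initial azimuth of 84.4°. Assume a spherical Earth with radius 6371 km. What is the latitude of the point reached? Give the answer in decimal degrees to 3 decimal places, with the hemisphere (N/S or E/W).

δ = d/R = 1242.8/6371 = 0.195071 rad
φ₂ = arcsin(sin φ₁ cos δ + cos φ₁ sin δ cos θ)
   = arcsin(0.95482·0.98103 + 0.29717·0.19384·0.09758) = 70.44768°
λ₂ = λ₁ + atan2(sin θ sin δ cos φ₁, cos δ − sin φ₁ sin φ₂) = -40.77276°

70.448°N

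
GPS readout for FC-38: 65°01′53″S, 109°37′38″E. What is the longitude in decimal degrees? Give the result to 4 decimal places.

109° + 37′/60 + 38″/3600 = 109 + 0.61667 + 0.01056 = 109.6272°

109.6272°E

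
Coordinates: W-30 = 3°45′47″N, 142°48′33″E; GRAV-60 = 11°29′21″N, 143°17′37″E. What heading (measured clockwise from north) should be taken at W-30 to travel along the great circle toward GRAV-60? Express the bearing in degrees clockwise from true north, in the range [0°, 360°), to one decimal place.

3.5°

W-30: φ = +3.76306°, λ = +142.80917°
GRAV-60: φ = +11.48917°, λ = +143.29361°
Δλ = 0.4844°
y = sin Δλ · cos φ₂ = 0.008286
x = cos φ₁ sin φ₂ − sin φ₁ cos φ₂ cos Δλ = 0.134440
θ = atan2(y, x) = 3.5267° → 3.5267° (mod 360°)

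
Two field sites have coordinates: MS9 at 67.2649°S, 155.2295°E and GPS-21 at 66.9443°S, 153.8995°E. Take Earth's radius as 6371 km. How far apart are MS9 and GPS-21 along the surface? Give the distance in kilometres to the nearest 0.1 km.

Δφ = 0.3206°,  Δλ = -1.3300°
a = sin²(Δφ/2) + cos φ₁ cos φ₂ sin²(Δλ/2) = 0.000028
c = 2·arcsin(√a) = 0.010624 rad = 0.6087°
d = R·c = 6371 × 0.010624 = 67.7 km

67.7 km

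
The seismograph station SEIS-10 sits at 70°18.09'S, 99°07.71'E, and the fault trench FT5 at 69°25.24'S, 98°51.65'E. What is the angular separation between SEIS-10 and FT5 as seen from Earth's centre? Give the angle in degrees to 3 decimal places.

0.886°

SEIS-10: φ = -70.30150°, λ = +99.12850°
FT5: φ = -69.42067°, λ = +98.86083°
Δφ = 0.8808°,  Δλ = -0.2677°
a = sin²(Δφ/2) + cos φ₁ cos φ₂ sin²(Δλ/2) = 0.000060
c = 2·arcsin(√a) = 0.015457 rad = 0.8856°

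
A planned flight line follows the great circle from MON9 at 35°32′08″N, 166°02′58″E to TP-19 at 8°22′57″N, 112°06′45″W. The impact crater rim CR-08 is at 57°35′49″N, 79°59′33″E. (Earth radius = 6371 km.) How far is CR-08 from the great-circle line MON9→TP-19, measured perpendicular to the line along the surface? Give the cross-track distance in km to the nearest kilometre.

MON9: φ = +35.53556°, λ = +166.04944°
TP-19: φ = +8.38250°, λ = -112.11250°
CR-08: φ = +57.59694°, λ = +79.99250°
δ₁₃ = central angle MON9→CR-08 = 1.023126 rad  (haversine)
θ₁₃ = bearing MON9→CR-08 = 321.230°,  θ₁₂ = bearing MON9→TP-19 = 87.836°
dₓₜ = R·arcsin(sin δ₁₃ · sin(θ₁₃ − θ₁₂)) = 6371·arcsin(0.85374·sin(233.394°)) = -4810.584 km
|dₓₜ| = 4810.584 km

4811 km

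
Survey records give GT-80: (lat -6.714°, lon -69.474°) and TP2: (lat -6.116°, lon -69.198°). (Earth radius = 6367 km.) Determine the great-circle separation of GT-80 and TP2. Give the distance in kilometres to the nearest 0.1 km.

73.1 km

Δφ = 0.5980°,  Δλ = 0.2760°
a = sin²(Δφ/2) + cos φ₁ cos φ₂ sin²(Δλ/2) = 0.000033
c = 2·arcsin(√a) = 0.011482 rad = 0.6579°
d = R·c = 6367 × 0.011482 = 73.1 km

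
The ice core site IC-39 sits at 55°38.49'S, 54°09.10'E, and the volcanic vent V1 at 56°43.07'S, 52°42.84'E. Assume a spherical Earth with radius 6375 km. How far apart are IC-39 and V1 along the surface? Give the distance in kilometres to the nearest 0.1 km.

IC-39: φ = -55.64150°, λ = +54.15167°
V1: φ = -56.71783°, λ = +52.71400°
Δφ = -1.0763°,  Δλ = -1.4377°
a = sin²(Δφ/2) + cos φ₁ cos φ₂ sin²(Δλ/2) = 0.000137
c = 2·arcsin(√a) = 0.023407 rad = 1.3411°
d = R·c = 6375 × 0.023407 = 149.2 km

149.2 km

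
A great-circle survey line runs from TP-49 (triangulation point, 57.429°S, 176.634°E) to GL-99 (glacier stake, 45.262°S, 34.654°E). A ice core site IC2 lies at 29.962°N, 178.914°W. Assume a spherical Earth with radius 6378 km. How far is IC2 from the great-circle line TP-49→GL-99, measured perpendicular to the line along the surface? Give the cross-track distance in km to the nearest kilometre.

δ₁₃ = central angle TP-49→IC2 = 1.526669 rad  (haversine)
θ₁₃ = bearing TP-49→IC2 = 3.860°,  θ₁₂ = bearing TP-49→GL-99 = 207.032°
dₓₜ = R·arcsin(sin δ₁₃ · sin(θ₁₃ − θ₁₂)) = 6378·arcsin(0.99903·sin(-203.172°)) = 2576.783 km
|dₓₜ| = 2576.783 km

2577 km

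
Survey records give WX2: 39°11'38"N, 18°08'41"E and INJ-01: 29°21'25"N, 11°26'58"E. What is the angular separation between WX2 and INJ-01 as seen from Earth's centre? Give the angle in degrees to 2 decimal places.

11.28°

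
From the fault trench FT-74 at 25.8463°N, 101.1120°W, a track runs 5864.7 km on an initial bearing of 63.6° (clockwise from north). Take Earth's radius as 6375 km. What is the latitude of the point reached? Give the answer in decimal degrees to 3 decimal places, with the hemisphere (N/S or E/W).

35.625°N

δ = d/R = 5864.7/6375 = 0.919953 rad
φ₂ = arcsin(sin φ₁ cos δ + cos φ₁ sin δ cos θ)
   = arcsin(0.43596·0.60586 + 0.89997·0.79557·0.44464) = 35.62536°
λ₂ = λ₁ + atan2(sin θ sin δ cos φ₁, cos δ − sin φ₁ sin φ₂) = -39.86743°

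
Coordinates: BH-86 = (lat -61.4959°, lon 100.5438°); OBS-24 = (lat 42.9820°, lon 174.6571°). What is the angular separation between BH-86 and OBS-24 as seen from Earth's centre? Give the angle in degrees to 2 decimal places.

120.24°

Δφ = 104.4779°,  Δλ = 74.1133°
a = sin²(Δφ/2) + cos φ₁ cos φ₂ sin²(Δλ/2) = 0.751780
c = 2·arcsin(√a) = 2.098511 rad = 120.2358°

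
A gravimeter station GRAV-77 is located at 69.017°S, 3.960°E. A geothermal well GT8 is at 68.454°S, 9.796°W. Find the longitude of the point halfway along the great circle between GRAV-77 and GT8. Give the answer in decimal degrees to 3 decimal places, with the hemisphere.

Bx = cos φ₂ cos Δλ = 0.356714,  By = cos φ₂ sin Δλ = -0.087327
φₘ = atan2(sin φ₁ + sin φ₂, √((cos φ₁ + Bx)² + By²)) = -68.87497°
λₘ = λ₁ + atan2(By, cos φ₁ + Bx) = -3.00525°

3.005°W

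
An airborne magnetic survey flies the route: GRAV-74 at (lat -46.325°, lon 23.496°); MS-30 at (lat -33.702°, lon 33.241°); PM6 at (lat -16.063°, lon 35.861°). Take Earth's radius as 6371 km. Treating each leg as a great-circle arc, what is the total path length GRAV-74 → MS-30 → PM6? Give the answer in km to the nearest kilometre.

3607 km

GRAV-74→MS-30: c = 0.255490 rad, d = 1627.73 km
MS-30→PM6: c = 0.310605 rad, d = 1978.86 km
Total = 1627.73 + 1978.86 = 3606.59 km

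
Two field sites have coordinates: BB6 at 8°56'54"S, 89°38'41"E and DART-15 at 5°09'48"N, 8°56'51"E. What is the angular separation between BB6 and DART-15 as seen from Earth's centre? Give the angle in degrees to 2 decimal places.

BB6: φ = -8.94833°, λ = +89.64472°
DART-15: φ = +5.16333°, λ = +8.94750°
Δφ = 14.1117°,  Δλ = -80.6972°
a = sin²(Δφ/2) + cos φ₁ cos φ₂ sin²(Δλ/2) = 0.427481
c = 2·arcsin(√a) = 1.425245 rad = 81.6605°

81.66°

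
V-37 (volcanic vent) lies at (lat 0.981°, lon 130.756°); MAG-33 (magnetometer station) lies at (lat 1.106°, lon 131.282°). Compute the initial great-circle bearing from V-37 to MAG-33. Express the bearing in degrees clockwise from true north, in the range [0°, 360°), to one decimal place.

76.6°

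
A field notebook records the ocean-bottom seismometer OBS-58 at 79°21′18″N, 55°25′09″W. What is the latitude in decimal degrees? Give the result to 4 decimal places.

79.3550°N

79° + 21′/60 + 18″/3600 = 79 + 0.35000 + 0.00500 = 79.3550°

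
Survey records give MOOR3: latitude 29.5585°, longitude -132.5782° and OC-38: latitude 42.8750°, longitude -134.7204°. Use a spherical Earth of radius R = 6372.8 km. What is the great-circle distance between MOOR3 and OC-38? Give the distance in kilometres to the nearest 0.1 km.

Δφ = 13.3165°,  Δλ = -2.1422°
a = sin²(Δφ/2) + cos φ₁ cos φ₂ sin²(Δλ/2) = 0.013666
c = 2·arcsin(√a) = 0.234343 rad = 13.4269°
d = R·c = 6372.8 × 0.234343 = 1493.4 km

1493.4 km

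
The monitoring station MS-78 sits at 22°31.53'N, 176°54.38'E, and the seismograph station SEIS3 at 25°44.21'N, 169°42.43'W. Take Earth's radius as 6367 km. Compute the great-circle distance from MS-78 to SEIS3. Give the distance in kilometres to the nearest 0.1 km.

MS-78: φ = +22.52550°, λ = +176.90633°
SEIS3: φ = +25.73683°, λ = -169.70717°
Δφ = 3.2113°,  Δλ = 13.3865°
a = sin²(Δφ/2) + cos φ₁ cos φ₂ sin²(Δλ/2) = 0.012089
c = 2·arcsin(√a) = 0.220343 rad = 12.6247°
d = R·c = 6367 × 0.220343 = 1402.9 km

1402.9 km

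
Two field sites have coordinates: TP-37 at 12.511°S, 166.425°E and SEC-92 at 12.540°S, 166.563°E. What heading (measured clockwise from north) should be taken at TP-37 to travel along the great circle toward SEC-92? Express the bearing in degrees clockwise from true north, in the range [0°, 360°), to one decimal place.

102.2°

Δλ = 0.1380°
y = sin Δλ · cos φ₂ = 0.002351
x = cos φ₁ sin φ₂ − sin φ₁ cos φ₂ cos Δλ = -0.000507
θ = atan2(y, x) = 102.1635° → 102.1635° (mod 360°)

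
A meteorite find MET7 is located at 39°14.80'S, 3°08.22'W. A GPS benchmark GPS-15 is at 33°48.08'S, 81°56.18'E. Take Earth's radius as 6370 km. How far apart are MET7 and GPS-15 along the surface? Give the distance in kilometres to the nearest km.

7334 km

MET7: φ = -39.24667°, λ = -3.13700°
GPS-15: φ = -33.80133°, λ = +81.93633°
Δφ = 5.4453°,  Δλ = 85.0733°
a = sin²(Δφ/2) + cos φ₁ cos φ₂ sin²(Δλ/2) = 0.296387
c = 2·arcsin(√a) = 1.151383 rad = 65.9694°
d = R·c = 6370 × 1.151383 = 7334.3 km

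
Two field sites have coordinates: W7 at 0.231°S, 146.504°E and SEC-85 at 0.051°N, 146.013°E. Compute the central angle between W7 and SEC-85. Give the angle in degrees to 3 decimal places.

Δφ = 0.2820°,  Δλ = -0.4910°
a = sin²(Δφ/2) + cos φ₁ cos φ₂ sin²(Δλ/2) = 0.000024
c = 2·arcsin(√a) = 0.009882 rad = 0.5662°

0.566°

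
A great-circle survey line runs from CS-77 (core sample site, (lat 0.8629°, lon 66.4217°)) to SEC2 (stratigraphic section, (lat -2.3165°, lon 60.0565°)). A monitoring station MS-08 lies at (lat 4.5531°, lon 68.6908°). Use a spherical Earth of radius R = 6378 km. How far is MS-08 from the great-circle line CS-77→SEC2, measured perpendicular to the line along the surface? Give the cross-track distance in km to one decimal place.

254.8 km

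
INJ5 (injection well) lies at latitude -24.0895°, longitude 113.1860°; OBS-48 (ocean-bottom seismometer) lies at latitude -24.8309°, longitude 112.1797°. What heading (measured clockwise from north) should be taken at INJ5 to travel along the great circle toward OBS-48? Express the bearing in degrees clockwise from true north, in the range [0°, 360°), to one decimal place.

230.8°

Δλ = -1.0063°
y = sin Δλ · cos φ₂ = -0.015939
x = cos φ₁ sin φ₂ − sin φ₁ cos φ₂ cos Δλ = -0.012997
θ = atan2(y, x) = -129.1942° → 230.8058° (mod 360°)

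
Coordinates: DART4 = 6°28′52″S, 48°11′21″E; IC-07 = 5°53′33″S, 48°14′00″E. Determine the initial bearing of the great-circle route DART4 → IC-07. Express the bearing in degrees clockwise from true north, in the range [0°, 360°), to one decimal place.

4.3°

DART4: φ = -6.48111°, λ = +48.18917°
IC-07: φ = -5.89250°, λ = +48.23333°
Δλ = 0.0442°
y = sin Δλ · cos φ₂ = 0.000767
x = cos φ₁ sin φ₂ − sin φ₁ cos φ₂ cos Δλ = 0.010273
θ = atan2(y, x) = 4.2687° → 4.2687° (mod 360°)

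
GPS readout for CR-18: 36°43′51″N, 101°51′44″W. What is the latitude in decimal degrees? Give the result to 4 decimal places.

36.7308°N

36° + 43′/60 + 51″/3600 = 36 + 0.71667 + 0.01417 = 36.7308°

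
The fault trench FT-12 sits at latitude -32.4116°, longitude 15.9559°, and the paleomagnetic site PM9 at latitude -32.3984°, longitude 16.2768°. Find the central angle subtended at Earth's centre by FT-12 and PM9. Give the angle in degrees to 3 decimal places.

Δφ = 0.0132°,  Δλ = 0.3209°
a = sin²(Δφ/2) + cos φ₁ cos φ₂ sin²(Δλ/2) = 0.000006
c = 2·arcsin(√a) = 0.004734 rad = 0.2713°

0.271°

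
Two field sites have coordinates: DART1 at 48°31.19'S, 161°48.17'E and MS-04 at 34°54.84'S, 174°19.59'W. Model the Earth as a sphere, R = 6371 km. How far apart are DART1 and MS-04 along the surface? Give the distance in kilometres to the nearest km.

DART1: φ = -48.51983°, λ = +161.80283°
MS-04: φ = -34.91400°, λ = -174.32650°
Δφ = 13.6058°,  Δλ = 23.8707°
a = sin²(Δφ/2) + cos φ₁ cos φ₂ sin²(Δλ/2) = 0.037261
c = 2·arcsin(√a) = 0.388503 rad = 22.2596°
d = R·c = 6371 × 0.388503 = 2475.2 km

2475 km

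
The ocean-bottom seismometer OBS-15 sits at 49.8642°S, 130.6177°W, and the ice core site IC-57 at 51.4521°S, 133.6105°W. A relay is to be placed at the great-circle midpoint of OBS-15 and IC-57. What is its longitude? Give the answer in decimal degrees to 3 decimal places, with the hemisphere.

132.089°W

Bx = cos φ₂ cos Δλ = 0.622319,  By = cos φ₂ sin Δλ = -0.032536
φₘ = atan2(sin φ₁ + sin φ₂, √((cos φ₁ + Bx)² + By²)) = -50.66773°
λₘ = λ₁ + atan2(By, cos φ₁ + Bx) = -132.08880°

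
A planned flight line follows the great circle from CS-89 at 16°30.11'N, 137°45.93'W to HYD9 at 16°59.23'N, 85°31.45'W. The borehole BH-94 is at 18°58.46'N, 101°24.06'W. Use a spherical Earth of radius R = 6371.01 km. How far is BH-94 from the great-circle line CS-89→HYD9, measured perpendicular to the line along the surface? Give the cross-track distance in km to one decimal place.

69.8 km

CS-89: φ = +16.50183°, λ = -137.76550°
HYD9: φ = +16.98717°, λ = -85.52417°
BH-94: φ = +18.97433°, λ = -101.40100°
δ₁₃ = central angle CS-89→BH-94 = 0.605009 rad  (haversine)
θ₁₃ = bearing CS-89→BH-94 = 80.339°,  θ₁₂ = bearing CS-89→HYD9 = 81.442°
dₓₜ = R·arcsin(sin δ₁₃ · sin(θ₁₃ − θ₁₂)) = 6371.01·arcsin(0.56877·sin(-1.103°)) = -69.762 km
|dₓₜ| = 69.762 km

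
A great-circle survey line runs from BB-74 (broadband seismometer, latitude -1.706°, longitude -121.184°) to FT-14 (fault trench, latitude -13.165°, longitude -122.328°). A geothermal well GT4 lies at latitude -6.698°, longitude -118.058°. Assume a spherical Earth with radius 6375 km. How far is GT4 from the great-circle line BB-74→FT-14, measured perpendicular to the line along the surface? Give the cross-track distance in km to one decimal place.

δ₁₃ = central angle BB-74→GT4 = 0.102713 rad  (haversine)
θ₁₃ = bearing BB-74→GT4 = 148.115°,  θ₁₂ = bearing BB-74→FT-14 = 185.589°
dₓₜ = R·arcsin(sin δ₁₃ · sin(θ₁₃ − θ₁₂)) = 6375·arcsin(0.10253·sin(-37.474°)) = -397.936 km
|dₓₜ| = 397.936 km

397.9 km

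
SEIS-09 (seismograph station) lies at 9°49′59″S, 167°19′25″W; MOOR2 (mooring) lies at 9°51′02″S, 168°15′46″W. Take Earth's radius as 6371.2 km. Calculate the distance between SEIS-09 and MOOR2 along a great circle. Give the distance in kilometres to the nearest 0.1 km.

SEIS-09: φ = -9.83306°, λ = -167.32361°
MOOR2: φ = -9.85056°, λ = -168.26278°
Δφ = -0.0175°,  Δλ = -0.9392°
a = sin²(Δφ/2) + cos φ₁ cos φ₂ sin²(Δλ/2) = 0.000065
c = 2·arcsin(√a) = 0.016153 rad = 0.9255°
d = R·c = 6371.2 × 0.016153 = 102.9 km

102.9 km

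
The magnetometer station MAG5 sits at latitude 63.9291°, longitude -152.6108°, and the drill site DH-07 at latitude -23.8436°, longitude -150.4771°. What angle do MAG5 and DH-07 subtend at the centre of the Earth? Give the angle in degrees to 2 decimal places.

Δφ = -87.7727°,  Δλ = 2.1337°
a = sin²(Δφ/2) + cos φ₁ cos φ₂ sin²(Δλ/2) = 0.480707
c = 2·arcsin(√a) = 1.532202 rad = 87.7887°

87.79°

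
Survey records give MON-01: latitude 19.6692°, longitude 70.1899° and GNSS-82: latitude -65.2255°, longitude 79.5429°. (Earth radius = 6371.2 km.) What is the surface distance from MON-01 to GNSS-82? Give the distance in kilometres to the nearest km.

9474 km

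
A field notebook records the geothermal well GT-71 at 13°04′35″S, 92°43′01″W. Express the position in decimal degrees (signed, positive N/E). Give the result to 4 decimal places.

lat: 13.0764° S → -13.0764°
lon: 92.7169° W → -92.7169°

-13.0764°, -92.7169°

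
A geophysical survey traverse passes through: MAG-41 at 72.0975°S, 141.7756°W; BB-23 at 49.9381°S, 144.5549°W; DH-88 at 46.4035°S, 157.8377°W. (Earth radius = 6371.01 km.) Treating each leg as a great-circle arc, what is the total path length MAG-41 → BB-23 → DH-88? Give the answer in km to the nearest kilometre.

MAG-41→BB-23: c = 0.387371 rad, d = 2467.94 km
BB-23→DH-88: c = 0.166175 rad, d = 1058.71 km
Total = 2467.94 + 1058.71 = 3526.65 km

3527 km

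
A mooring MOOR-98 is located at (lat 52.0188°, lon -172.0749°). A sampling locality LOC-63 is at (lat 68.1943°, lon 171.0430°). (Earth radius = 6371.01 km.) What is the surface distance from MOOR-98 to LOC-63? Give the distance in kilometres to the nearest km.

Δφ = 16.1755°,  Δλ = -16.8821°
a = sin²(Δφ/2) + cos φ₁ cos φ₂ sin²(Δλ/2) = 0.024719
c = 2·arcsin(√a) = 0.315758 rad = 18.0916°
d = R·c = 6371.01 × 0.315758 = 2011.7 km

2012 km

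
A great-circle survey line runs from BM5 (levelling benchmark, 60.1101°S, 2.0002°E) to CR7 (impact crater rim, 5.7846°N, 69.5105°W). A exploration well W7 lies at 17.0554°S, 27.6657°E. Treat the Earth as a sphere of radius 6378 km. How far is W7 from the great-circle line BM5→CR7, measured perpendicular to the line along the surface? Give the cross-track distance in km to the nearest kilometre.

δ₁₃ = central angle BM5→W7 = 0.817979 rad  (haversine)
θ₁₃ = bearing BM5→W7 = 34.569°,  θ₁₂ = bearing BM5→CR7 = 288.939°
dₓₜ = R·arcsin(sin δ₁₃ · sin(θ₁₃ − θ₁₂)) = 6378·arcsin(0.72977·sin(-254.370°)) = 4970.360 km
|dₓₜ| = 4970.360 km

4970 km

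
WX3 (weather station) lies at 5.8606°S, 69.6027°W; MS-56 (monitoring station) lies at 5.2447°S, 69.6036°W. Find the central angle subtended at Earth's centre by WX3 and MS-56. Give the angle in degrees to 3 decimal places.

0.616°

Δφ = 0.6159°,  Δλ = -0.0009°
a = sin²(Δφ/2) + cos φ₁ cos φ₂ sin²(Δλ/2) = 0.000029
c = 2·arcsin(√a) = 0.010749 rad = 0.6159°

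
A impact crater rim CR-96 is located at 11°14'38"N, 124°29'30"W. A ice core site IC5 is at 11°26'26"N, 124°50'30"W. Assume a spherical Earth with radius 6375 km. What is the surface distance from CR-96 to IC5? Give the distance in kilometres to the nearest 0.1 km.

CR-96: φ = +11.24389°, λ = -124.49167°
IC5: φ = +11.44056°, λ = -124.84167°
Δφ = 0.1967°,  Δλ = -0.3500°
a = sin²(Δφ/2) + cos φ₁ cos φ₂ sin²(Δλ/2) = 0.000012
c = 2·arcsin(√a) = 0.006903 rad = 0.3955°
d = R·c = 6375 × 0.006903 = 44.0 km

44.0 km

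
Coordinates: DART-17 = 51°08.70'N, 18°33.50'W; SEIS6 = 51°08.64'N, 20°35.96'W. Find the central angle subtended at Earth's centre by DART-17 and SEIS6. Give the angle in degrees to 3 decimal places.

1.280°

DART-17: φ = +51.14500°, λ = -18.55833°
SEIS6: φ = +51.14400°, λ = -20.59933°
Δφ = -0.0010°,  Δλ = -2.0410°
a = sin²(Δφ/2) + cos φ₁ cos φ₂ sin²(Δλ/2) = 0.000125
c = 2·arcsin(√a) = 0.022347 rad = 1.2804°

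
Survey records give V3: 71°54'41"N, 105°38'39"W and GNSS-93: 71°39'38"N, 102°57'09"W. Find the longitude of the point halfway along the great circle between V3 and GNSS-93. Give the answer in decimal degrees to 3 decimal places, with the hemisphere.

104.289°W

V3: φ = +71.91139°, λ = -105.64417°
GNSS-93: φ = +71.66056°, λ = -102.95250°
Bx = cos φ₂ cos Δλ = 0.314299,  By = cos φ₂ sin Δλ = 0.014776
φₘ = atan2(sin φ₁ + sin φ₂, √((cos φ₁ + Bx)² + By²)) = 71.79066°
λₘ = λ₁ + atan2(By, cos φ₁ + Bx) = -104.28938°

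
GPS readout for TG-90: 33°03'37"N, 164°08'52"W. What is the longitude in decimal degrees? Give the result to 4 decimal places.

164° + 8′/60 + 52″/3600 = 164 + 0.13333 + 0.01444 = 164.1478°

164.1478°W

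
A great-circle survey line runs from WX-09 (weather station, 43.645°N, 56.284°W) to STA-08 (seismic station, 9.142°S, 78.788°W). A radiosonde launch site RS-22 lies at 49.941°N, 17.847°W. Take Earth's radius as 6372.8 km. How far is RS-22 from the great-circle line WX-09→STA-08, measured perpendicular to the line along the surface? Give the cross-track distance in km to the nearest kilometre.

δ₁₃ = central angle WX-09→RS-22 = 0.466728 rad  (haversine)
θ₁₃ = bearing WX-09→RS-22 = 62.765°,  θ₁₂ = bearing WX-09→STA-08 = 206.911°
dₓₜ = R·arcsin(sin δ₁₃ · sin(θ₁₃ − θ₁₂)) = 6372.8·arcsin(0.44997·sin(-144.146°)) = -1699.664 km
|dₓₜ| = 1699.664 km

1700 km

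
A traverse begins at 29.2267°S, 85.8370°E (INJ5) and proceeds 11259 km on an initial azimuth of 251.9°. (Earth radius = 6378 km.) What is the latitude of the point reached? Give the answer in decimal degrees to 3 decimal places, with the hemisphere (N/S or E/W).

δ = d/R = 11259/6378 = 1.765287 rad
φ₂ = arcsin(sin φ₁ cos δ + cos φ₁ sin δ cos θ)
   = arcsin(-0.48827·-0.19327 + 0.87269·0.98115·-0.31068) = -9.88367°
λ₂ = λ₁ + atan2(sin θ sin δ cos φ₁, cos δ − sin φ₁ sin φ₂) = -22.96380°

9.884°S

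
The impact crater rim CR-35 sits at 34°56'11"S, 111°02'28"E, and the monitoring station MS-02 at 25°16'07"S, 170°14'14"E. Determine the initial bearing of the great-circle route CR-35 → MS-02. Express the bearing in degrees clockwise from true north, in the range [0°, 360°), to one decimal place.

96.2°

CR-35: φ = -34.93639°, λ = +111.04111°
MS-02: φ = -25.26861°, λ = +170.23722°
Δλ = 59.1961°
y = sin Δλ · cos φ₂ = 0.776740
x = cos φ₁ sin φ₂ − sin φ₁ cos φ₂ cos Δλ = -0.084734
θ = atan2(y, x) = 96.2257° → 96.2257° (mod 360°)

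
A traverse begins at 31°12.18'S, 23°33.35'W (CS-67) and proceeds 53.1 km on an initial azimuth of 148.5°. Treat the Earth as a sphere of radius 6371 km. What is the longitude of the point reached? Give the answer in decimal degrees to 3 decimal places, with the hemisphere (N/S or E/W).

CS-67: φ = -31.20300°, λ = -23.55583°
δ = d/R = 53.1/6371 = 0.008335 rad
φ₂ = arcsin(sin φ₁ cos δ + cos φ₁ sin δ cos θ)
   = arcsin(-0.51807·0.99997 + 0.85534·0.00833·-0.85264) = -31.60984°
λ₂ = λ₁ + atan2(sin θ sin δ cos φ₁, cos δ − sin φ₁ sin φ₂) = -23.26285°

23.263°W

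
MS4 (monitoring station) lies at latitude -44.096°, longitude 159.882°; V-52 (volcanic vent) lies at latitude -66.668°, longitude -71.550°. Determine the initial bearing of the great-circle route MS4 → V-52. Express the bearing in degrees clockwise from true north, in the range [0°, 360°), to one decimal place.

Δλ = 128.5680°
y = sin Δλ · cos φ₂ = 0.309666
x = cos φ₁ sin φ₂ − sin φ₁ cos φ₂ cos Δλ = -0.831269
θ = atan2(y, x) = 159.5685° → 159.5685° (mod 360°)

159.6°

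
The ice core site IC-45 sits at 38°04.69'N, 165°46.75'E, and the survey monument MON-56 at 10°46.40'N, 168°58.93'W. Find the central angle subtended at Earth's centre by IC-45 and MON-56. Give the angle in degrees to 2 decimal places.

IC-45: φ = +38.07817°, λ = +165.77917°
MON-56: φ = +10.77333°, λ = -168.98217°
Δφ = -27.3048°,  Δλ = 25.2387°
a = sin²(Δφ/2) + cos φ₁ cos φ₂ sin²(Δλ/2) = 0.092620
c = 2·arcsin(√a) = 0.618482 rad = 35.4364°

35.44°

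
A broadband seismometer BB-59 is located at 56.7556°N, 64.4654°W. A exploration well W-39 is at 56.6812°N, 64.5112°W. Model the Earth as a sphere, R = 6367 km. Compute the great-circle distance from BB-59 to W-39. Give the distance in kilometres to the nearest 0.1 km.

Δφ = -0.0744°,  Δλ = -0.0458°
a = sin²(Δφ/2) + cos φ₁ cos φ₂ sin²(Δλ/2) = 0.000000
c = 2·arcsin(√a) = 0.001371 rad = 0.0785°
d = R·c = 6367 × 0.001371 = 8.7 km

8.7 km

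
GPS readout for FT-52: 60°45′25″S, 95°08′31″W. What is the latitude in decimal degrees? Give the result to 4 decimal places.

60° + 45′/60 + 25″/3600 = 60 + 0.75000 + 0.00694 = 60.7569°

60.7569°S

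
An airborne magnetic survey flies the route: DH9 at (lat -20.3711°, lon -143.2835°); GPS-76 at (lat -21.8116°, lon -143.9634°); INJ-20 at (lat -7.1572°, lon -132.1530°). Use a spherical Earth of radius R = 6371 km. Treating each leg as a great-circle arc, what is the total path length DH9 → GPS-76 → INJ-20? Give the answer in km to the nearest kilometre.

2239 km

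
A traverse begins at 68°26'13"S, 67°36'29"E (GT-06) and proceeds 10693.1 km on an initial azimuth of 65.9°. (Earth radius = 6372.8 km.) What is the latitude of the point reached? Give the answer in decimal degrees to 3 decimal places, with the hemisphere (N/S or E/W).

GT-06: φ = -68.43694°, λ = +67.60806°
δ = d/R = 10693.1/6372.8 = 1.677928 rad
φ₂ = arcsin(sin φ₁ cos δ + cos φ₁ sin δ cos θ)
   = arcsin(-0.93001·-0.10693 + 0.36752·0.99427·0.40833) = 14.39792°
λ₂ = λ₁ + atan2(sin θ sin δ cos φ₁, cos δ − sin φ₁ sin φ₂) = 137.16682°

14.398°N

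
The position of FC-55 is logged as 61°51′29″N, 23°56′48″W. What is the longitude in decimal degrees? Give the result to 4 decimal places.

23° + 56′/60 + 48″/3600 = 23 + 0.93333 + 0.01333 = 23.9467°

23.9467°W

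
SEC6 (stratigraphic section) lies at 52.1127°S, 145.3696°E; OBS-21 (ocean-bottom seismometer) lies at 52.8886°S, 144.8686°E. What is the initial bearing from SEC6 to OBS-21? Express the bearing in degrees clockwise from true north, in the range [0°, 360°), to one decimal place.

201.3°

Δλ = -0.5010°
y = sin Δλ · cos φ₂ = -0.005276
x = cos φ₁ sin φ₂ − sin φ₁ cos φ₂ cos Δλ = -0.013560
θ = atan2(y, x) = -158.7400° → 201.2600° (mod 360°)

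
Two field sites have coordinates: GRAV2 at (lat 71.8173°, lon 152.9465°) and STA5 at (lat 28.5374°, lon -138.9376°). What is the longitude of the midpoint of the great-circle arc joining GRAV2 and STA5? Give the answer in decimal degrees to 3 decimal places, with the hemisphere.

155.166°W

Bx = cos φ₂ cos Δλ = 0.327446,  By = cos φ₂ sin Δλ = 0.815200
φₘ = atan2(sin φ₁ + sin φ₂, √((cos φ₁ + Bx)² + By²)) = 54.03301°
λₘ = λ₁ + atan2(By, cos φ₁ + Bx) = -155.16634°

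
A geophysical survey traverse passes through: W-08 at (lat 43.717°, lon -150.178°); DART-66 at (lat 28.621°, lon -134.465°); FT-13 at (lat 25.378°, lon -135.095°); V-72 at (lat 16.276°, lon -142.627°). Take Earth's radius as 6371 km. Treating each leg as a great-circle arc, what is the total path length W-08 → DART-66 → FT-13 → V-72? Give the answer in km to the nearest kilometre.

W-08→DART-66: c = 0.342905 rad, d = 2184.65 km
DART-66→FT-13: c = 0.057442 rad, d = 365.96 km
FT-13→V-72: c = 0.200711 rad, d = 1278.73 km
Total = 2184.65 + 365.96 + 1278.73 = 3829.34 km

3829 km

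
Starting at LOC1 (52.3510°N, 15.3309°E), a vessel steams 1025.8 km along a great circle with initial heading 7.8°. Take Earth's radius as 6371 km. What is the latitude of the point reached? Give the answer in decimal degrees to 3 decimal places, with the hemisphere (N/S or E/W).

δ = d/R = 1025.8/6371 = 0.161011 rad
φ₂ = arcsin(sin φ₁ cos δ + cos φ₁ sin δ cos θ)
   = arcsin(0.79177·0.98707 + 0.61082·0.16032·0.99075) = 61.46737°
λ₂ = λ₁ + atan2(sin θ sin δ cos φ₁, cos δ − sin φ₁ sin φ₂) = 17.94163°

61.467°N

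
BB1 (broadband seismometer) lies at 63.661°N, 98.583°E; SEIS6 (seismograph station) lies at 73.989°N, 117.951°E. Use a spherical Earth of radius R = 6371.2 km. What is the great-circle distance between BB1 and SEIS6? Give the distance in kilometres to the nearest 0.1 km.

1372.9 km

Δφ = 10.3280°,  Δλ = 19.3680°
a = sin²(Δφ/2) + cos φ₁ cos φ₂ sin²(Δλ/2) = 0.011564
c = 2·arcsin(√a) = 0.215489 rad = 12.3466°
d = R·c = 6371.2 × 0.215489 = 1372.9 km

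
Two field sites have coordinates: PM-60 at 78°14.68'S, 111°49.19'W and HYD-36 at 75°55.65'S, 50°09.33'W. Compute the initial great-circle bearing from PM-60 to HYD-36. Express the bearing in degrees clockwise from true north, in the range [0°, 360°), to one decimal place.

111.6°

PM-60: φ = -78.24467°, λ = -111.81983°
HYD-36: φ = -75.92750°, λ = -50.15550°
Δλ = 61.6643°
y = sin Δλ · cos φ₂ = 0.214016
x = cos φ₁ sin φ₂ − sin φ₁ cos φ₂ cos Δλ = -0.084632
θ = atan2(y, x) = 111.5761° → 111.5761° (mod 360°)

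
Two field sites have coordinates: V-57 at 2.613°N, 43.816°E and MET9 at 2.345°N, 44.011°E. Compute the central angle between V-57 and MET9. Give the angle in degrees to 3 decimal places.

0.331°

Δφ = -0.2680°,  Δλ = 0.1950°
a = sin²(Δφ/2) + cos φ₁ cos φ₂ sin²(Δλ/2) = 0.000008
c = 2·arcsin(√a) = 0.005783 rad = 0.3313°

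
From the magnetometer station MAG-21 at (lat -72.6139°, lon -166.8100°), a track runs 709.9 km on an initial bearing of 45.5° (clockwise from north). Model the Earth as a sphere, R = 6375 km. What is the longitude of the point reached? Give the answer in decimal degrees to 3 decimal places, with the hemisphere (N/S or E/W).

154.760°W

δ = d/R = 709.9/6375 = 0.111357 rad
φ₂ = arcsin(sin φ₁ cos δ + cos φ₁ sin δ cos θ)
   = arcsin(-0.95431·0.99381 + 0.29881·0.11113·0.70091) = -67.68764°
λ₂ = λ₁ + atan2(sin θ sin δ cos φ₁, cos δ − sin φ₁ sin φ₂) = -154.75963°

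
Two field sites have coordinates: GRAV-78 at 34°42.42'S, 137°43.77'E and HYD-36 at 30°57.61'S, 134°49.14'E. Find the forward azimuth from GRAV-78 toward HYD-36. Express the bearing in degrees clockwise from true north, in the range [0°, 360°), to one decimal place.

GRAV-78: φ = -34.70700°, λ = +137.72950°
HYD-36: φ = -30.96017°, λ = +134.81900°
Δλ = -2.9105°
y = sin Δλ · cos φ₂ = -0.043542
x = cos φ₁ sin φ₂ − sin φ₁ cos φ₂ cos Δλ = 0.064718
θ = atan2(y, x) = -33.9322° → 326.0678° (mod 360°)

326.1°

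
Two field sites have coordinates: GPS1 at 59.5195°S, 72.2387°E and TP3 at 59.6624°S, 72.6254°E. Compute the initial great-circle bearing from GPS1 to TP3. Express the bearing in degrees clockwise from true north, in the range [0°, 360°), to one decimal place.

126.3°

Δλ = 0.3867°
y = sin Δλ · cos φ₂ = 0.003409
x = cos φ₁ sin φ₂ − sin φ₁ cos φ₂ cos Δλ = -0.002504
θ = atan2(y, x) = 126.2985° → 126.2985° (mod 360°)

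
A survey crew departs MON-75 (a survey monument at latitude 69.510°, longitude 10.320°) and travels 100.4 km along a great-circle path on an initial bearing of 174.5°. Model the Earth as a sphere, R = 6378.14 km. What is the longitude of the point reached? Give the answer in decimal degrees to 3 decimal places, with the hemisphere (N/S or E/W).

δ = d/R = 100.4/6378.14 = 0.015741 rad
φ₂ = arcsin(sin φ₁ cos δ + cos φ₁ sin δ cos θ)
   = arcsin(0.93673·0.99988 + 0.35004·0.01574·-0.99540) = 68.61208°
λ₂ = λ₁ + atan2(sin θ sin δ cos φ₁, cos δ − sin φ₁ sin φ₂) = 10.55703°

10.557°E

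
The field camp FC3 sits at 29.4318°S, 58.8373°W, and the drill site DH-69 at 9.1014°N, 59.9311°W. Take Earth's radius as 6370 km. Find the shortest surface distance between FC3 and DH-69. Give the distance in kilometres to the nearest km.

Δφ = 38.5332°,  Δλ = -1.0938°
a = sin²(Δφ/2) + cos φ₁ cos φ₂ sin²(Δλ/2) = 0.108955
c = 2·arcsin(√a) = 0.672783 rad = 38.5476°
d = R·c = 6370 × 0.672783 = 4285.6 km

4286 km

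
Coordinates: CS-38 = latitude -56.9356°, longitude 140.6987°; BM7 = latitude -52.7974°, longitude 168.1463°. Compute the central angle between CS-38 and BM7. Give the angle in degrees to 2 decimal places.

16.21°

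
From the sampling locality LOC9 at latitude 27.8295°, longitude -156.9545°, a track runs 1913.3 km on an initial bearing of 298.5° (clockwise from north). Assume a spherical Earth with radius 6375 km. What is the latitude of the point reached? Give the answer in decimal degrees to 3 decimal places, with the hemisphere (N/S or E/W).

δ = d/R = 1913.3/6375 = 0.300125 rad
φ₂ = arcsin(sin φ₁ cos δ + cos φ₁ sin δ cos θ)
   = arcsin(0.46684·0.95530 + 0.88434·0.29564·0.47716) = 34.80083°
λ₂ = λ₁ + atan2(sin θ sin δ cos φ₁, cos δ − sin φ₁ sin φ₂) = -175.40019°

34.801°N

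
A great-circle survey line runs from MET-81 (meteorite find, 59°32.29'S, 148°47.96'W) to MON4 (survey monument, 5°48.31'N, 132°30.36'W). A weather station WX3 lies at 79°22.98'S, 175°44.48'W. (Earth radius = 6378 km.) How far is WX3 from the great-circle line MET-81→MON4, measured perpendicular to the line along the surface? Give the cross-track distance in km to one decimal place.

184.7 km

MET-81: φ = -59.53817°, λ = -148.79933°
MON4: φ = +5.80517°, λ = -132.50600°
WX3: φ = -79.38300°, λ = -175.74133°
δ₁₃ = central angle MET-81→WX3 = 0.375081 rad  (haversine)
θ₁₃ = bearing MET-81→WX3 = 193.171°,  θ₁₂ = bearing MET-81→MON4 = 17.704°
dₓₜ = R·arcsin(sin δ₁₃ · sin(θ₁₃ − θ₁₂)) = 6378·arcsin(0.36635·sin(175.468°)) = 184.668 km
|dₓₜ| = 184.668 km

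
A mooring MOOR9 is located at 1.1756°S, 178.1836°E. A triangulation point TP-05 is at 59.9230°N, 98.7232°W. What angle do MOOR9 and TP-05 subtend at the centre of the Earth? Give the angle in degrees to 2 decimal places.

87.56°

Δφ = 61.0986°,  Δλ = 83.0932°
a = sin²(Δφ/2) + cos φ₁ cos φ₂ sin²(Δλ/2) = 0.478750
c = 2·arcsin(√a) = 1.528283 rad = 87.5642°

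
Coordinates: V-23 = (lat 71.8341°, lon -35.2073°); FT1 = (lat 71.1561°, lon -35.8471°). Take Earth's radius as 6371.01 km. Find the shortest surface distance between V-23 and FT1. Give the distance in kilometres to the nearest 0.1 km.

78.7 km

Δφ = -0.6780°,  Δλ = -0.6398°
a = sin²(Δφ/2) + cos φ₁ cos φ₂ sin²(Δλ/2) = 0.000038
c = 2·arcsin(√a) = 0.012353 rad = 0.7077°
d = R·c = 6371.01 × 0.012353 = 78.7 km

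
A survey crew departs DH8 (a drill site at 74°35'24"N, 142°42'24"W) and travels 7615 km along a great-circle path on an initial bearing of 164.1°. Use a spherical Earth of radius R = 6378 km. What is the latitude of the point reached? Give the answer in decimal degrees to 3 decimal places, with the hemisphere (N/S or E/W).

DH8: φ = +74.59000°, λ = -142.70667°
δ = d/R = 7615/6378 = 1.193948 rad
φ₂ = arcsin(sin φ₁ cos δ + cos φ₁ sin δ cos θ)
   = arcsin(0.96405·0.36799 + 0.26572·0.92983·-0.96174) = 6.72689°
λ₂ = λ₁ + atan2(sin θ sin δ cos φ₁, cos δ − sin φ₁ sin φ₂) = -127.84412°

6.727°N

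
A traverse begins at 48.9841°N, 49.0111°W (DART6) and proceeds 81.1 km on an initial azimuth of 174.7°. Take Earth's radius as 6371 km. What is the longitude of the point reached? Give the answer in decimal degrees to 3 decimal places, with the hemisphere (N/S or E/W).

48.910°W

δ = d/R = 81.1/6371 = 0.012730 rad
φ₂ = arcsin(sin φ₁ cos δ + cos φ₁ sin δ cos θ)
   = arcsin(0.75453·0.99992 + 0.65627·0.01273·-0.99572) = 48.25782°
λ₂ = λ₁ + atan2(sin θ sin δ cos φ₁, cos δ − sin φ₁ sin φ₂) = -48.90991°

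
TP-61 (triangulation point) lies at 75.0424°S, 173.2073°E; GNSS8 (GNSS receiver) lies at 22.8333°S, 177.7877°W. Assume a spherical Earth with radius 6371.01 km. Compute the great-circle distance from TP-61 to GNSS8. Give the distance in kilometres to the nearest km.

5829 km

Δφ = 52.2091°,  Δλ = 9.0050°
a = sin²(Δφ/2) + cos φ₁ cos φ₂ sin²(Δλ/2) = 0.195075
c = 2·arcsin(√a) = 0.914925 rad = 52.4214°
d = R·c = 6371.01 × 0.914925 = 5829.0 km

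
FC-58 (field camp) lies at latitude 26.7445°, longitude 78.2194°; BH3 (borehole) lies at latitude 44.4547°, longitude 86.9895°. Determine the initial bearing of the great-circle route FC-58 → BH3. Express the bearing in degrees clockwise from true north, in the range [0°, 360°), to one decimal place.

19.5°

Δλ = 8.7701°
y = sin Δλ · cos φ₂ = 0.108834
x = cos φ₁ sin φ₂ − sin φ₁ cos φ₂ cos Δλ = 0.307958
θ = atan2(y, x) = 19.4636° → 19.4636° (mod 360°)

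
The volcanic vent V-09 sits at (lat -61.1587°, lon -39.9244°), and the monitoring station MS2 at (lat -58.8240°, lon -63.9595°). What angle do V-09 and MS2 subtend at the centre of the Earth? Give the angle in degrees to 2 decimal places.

12.17°

Δφ = 2.3347°,  Δλ = -24.0351°
a = sin²(Δφ/2) + cos φ₁ cos φ₂ sin²(Δλ/2) = 0.011241
c = 2·arcsin(√a) = 0.212444 rad = 12.1721°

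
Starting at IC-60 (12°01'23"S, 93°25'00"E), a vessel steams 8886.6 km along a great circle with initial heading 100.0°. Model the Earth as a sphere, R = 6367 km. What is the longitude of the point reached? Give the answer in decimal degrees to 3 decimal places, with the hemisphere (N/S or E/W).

175.507°E

IC-60: φ = -12.02306°, λ = +93.41667°
δ = d/R = 8886.6/6367 = 1.395728 rad
φ₂ = arcsin(sin φ₁ cos δ + cos φ₁ sin δ cos θ)
   = arcsin(-0.20831·0.17418 + 0.97806·0.98471·-0.17365) = -11.74315°
λ₂ = λ₁ + atan2(sin θ sin δ cos φ₁, cos δ − sin φ₁ sin φ₂) = 175.50674°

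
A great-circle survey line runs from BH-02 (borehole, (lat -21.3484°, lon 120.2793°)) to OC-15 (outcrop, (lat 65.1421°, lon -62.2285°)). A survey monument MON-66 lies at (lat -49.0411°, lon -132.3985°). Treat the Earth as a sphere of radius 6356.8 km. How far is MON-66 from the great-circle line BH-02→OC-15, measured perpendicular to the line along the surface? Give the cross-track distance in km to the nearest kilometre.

δ₁₃ = central angle BH-02→MON-66 = 1.477532 rad  (haversine)
θ₁₃ = bearing BH-02→MON-66 = 141.059°,  θ₁₂ = bearing BH-02→OC-15 = 1.522°
dₓₜ = R·arcsin(sin δ₁₃ · sin(θ₁₃ − θ₁₂)) = 6356.8·arcsin(0.99565·sin(139.537°)) = 4465.725 km
|dₓₜ| = 4465.725 km

4466 km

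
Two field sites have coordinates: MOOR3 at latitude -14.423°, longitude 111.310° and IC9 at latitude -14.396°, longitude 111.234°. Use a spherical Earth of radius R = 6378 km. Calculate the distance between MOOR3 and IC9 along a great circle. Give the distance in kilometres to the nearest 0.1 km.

Δφ = 0.0270°,  Δλ = -0.0760°
a = sin²(Δφ/2) + cos φ₁ cos φ₂ sin²(Δλ/2) = 0.000000
c = 2·arcsin(√a) = 0.001368 rad = 0.0784°
d = R·c = 6378 × 0.001368 = 8.7 km

8.7 km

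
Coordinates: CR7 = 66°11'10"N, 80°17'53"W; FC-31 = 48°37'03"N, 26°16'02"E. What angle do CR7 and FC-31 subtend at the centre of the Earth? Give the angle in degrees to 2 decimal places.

52.39°

CR7: φ = +66.18611°, λ = -80.29806°
FC-31: φ = +48.61750°, λ = +26.26722°
Δφ = -17.5686°,  Δλ = 106.5653°
a = sin²(Δφ/2) + cos φ₁ cos φ₂ sin²(Δλ/2) = 0.194835
c = 2·arcsin(√a) = 0.914318 rad = 52.3866°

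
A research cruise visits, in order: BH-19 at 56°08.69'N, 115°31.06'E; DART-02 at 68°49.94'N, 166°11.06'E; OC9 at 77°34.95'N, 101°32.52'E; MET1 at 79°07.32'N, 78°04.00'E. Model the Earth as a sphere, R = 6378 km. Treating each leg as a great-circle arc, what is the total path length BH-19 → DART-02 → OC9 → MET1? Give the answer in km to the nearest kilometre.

5544 km

BH-19: φ = +56.14483°, λ = +115.51767°
DART-02: φ = +68.83233°, λ = +166.18433°
OC9: φ = +77.58250°, λ = +101.54200°
MET1: φ = +79.12200°, λ = +78.06667°
BH-19→DART-02: c = 0.446598 rad, d = 2848.40 km
DART-02→OC9: c = 0.336346 rad, d = 2145.21 km
OC9→MET1: c = 0.086279 rad, d = 550.29 km
Total = 2848.40 + 2145.21 + 550.29 = 5543.91 km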